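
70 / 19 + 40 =830 / 19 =43.68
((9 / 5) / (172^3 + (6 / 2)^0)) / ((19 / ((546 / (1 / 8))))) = 39312 / 483402655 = 0.00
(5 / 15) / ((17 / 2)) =2 / 51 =0.04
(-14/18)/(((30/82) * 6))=-287/810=-0.35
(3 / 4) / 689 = 3 / 2756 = 0.00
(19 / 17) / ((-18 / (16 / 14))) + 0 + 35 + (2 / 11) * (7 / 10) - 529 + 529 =2064992 / 58905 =35.06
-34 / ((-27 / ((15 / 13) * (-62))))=-10540 / 117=-90.09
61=61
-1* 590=-590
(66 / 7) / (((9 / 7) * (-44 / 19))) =-19 / 6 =-3.17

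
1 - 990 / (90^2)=79 / 90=0.88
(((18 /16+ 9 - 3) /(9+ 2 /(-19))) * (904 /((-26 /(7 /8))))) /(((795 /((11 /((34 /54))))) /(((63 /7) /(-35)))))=109039689 /791798800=0.14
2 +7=9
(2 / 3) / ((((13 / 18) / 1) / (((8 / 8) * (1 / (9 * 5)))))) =4 / 195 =0.02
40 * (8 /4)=80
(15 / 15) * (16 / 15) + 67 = 1021 / 15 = 68.07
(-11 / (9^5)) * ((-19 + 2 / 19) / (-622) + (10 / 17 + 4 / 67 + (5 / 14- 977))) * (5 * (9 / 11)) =229900437820 / 309104830377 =0.74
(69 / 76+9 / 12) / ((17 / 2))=63 / 323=0.20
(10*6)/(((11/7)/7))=267.27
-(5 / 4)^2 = -25 / 16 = -1.56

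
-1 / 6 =-0.17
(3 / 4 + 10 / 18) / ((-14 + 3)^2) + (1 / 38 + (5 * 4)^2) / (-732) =-5409017 / 10097208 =-0.54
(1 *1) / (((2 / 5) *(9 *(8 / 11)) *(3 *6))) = 55 / 2592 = 0.02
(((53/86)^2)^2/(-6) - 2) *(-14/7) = 664300273/164102448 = 4.05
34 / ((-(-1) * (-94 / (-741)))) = 12597 / 47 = 268.02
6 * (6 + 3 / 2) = 45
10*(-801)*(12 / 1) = -96120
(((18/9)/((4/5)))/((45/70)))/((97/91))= 3185/873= 3.65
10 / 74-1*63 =-2326 / 37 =-62.86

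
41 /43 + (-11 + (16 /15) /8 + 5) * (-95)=72019 /129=558.29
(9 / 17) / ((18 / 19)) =19 / 34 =0.56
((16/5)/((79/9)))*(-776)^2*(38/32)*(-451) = -46440415296/395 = -117570671.64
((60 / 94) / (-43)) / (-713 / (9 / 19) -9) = 135 / 13771094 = 0.00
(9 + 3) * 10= 120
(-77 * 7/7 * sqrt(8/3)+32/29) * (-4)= -128/29+616 * sqrt(6)/3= 498.55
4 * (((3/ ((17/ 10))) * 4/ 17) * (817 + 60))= 420960/ 289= 1456.61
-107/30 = -3.57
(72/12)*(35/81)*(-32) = -2240/27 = -82.96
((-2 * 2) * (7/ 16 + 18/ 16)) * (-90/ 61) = 1125/ 122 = 9.22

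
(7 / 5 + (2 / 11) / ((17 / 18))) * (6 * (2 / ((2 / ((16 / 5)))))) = 142944 / 4675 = 30.58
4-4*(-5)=24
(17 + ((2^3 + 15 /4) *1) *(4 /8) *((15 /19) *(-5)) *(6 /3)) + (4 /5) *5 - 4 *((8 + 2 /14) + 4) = -39343 /532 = -73.95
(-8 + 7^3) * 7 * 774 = 1815030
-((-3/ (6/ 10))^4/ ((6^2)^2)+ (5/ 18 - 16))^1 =19751/ 1296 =15.24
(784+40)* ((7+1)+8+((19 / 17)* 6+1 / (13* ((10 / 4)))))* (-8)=-165617408 / 1105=-149880.01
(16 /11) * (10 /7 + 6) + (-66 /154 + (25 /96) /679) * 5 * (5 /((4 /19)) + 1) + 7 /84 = -120746051 /2868096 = -42.10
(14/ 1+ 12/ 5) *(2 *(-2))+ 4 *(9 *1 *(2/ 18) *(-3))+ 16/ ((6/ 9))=-268/ 5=-53.60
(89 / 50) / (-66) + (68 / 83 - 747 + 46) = -191786887 / 273900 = -700.21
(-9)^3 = -729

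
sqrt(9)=3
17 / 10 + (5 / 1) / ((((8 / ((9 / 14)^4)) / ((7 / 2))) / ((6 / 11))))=4597099 / 2414720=1.90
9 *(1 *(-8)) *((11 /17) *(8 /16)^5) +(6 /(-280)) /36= -1.46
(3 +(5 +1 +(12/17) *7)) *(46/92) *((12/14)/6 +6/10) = 5.18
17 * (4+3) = 119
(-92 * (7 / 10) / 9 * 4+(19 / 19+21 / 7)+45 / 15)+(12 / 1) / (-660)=-10712 / 495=-21.64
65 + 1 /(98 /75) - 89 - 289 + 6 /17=-519595 /1666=-311.88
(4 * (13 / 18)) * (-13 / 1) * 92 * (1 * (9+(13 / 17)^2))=-86135920 / 2601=-33116.46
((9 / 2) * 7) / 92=63 / 184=0.34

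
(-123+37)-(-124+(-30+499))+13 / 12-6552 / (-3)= 21049 / 12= 1754.08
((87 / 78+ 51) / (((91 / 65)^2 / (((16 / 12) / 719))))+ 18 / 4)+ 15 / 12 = 31873207 / 5496036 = 5.80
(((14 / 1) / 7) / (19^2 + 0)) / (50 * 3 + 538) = 1 / 124184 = 0.00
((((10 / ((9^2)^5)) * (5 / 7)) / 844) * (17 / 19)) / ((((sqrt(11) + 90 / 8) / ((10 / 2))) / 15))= 0.00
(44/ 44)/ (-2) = -0.50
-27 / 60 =-9 / 20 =-0.45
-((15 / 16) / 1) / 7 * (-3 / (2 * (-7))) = -0.03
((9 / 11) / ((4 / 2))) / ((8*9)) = 1 / 176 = 0.01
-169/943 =-0.18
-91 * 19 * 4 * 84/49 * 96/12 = -94848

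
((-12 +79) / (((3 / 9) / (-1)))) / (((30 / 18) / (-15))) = 1809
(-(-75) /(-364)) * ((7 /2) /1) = -75 /104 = -0.72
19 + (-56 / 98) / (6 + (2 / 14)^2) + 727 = 220042 / 295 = 745.91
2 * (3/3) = 2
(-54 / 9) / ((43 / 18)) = -108 / 43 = -2.51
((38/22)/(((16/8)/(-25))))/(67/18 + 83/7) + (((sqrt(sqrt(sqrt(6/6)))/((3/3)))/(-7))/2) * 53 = -1563379/302302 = -5.17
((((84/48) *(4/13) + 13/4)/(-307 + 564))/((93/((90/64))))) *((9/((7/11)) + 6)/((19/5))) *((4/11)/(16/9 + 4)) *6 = 56248425/126068278336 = 0.00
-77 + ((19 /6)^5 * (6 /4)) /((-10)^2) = -37440701 /518400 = -72.22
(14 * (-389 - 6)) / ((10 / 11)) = -6083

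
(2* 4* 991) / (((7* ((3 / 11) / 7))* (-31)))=-937.72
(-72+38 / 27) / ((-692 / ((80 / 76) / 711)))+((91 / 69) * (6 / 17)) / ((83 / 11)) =126636556168 / 2047801792167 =0.06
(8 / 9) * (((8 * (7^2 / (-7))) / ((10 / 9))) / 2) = -112 / 5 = -22.40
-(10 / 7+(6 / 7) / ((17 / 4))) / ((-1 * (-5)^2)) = 194 / 2975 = 0.07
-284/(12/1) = -71/3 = -23.67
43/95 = 0.45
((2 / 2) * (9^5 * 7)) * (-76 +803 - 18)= 293060187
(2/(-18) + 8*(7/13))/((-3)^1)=-491/351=-1.40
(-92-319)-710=-1121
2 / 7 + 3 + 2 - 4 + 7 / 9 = 130 / 63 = 2.06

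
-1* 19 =-19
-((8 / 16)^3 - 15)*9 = 1071 / 8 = 133.88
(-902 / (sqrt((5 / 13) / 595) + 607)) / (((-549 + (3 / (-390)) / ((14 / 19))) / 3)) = 2312321351340 / 284767019763899 - 2462460 * sqrt(1547) / 284767019763899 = 0.01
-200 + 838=638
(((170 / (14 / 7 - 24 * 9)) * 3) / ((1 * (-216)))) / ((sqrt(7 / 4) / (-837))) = -7905 * sqrt(7) / 2996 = -6.98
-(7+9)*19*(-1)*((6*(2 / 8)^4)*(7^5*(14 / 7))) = 239499.75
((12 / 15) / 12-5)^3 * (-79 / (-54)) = -16006348 / 91125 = -175.65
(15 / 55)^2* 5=45 / 121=0.37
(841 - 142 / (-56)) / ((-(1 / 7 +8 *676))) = -7873 / 50476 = -0.16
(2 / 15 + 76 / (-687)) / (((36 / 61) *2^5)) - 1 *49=-32315687 / 659520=-49.00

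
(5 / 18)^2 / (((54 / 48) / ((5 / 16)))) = 125 / 5832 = 0.02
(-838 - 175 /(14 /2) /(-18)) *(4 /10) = -15059 /45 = -334.64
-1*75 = -75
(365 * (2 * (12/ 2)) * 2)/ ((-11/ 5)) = -43800/ 11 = -3981.82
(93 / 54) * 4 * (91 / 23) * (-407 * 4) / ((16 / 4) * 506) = -104377 / 4761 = -21.92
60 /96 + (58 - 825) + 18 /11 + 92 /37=-2481893 /3256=-762.25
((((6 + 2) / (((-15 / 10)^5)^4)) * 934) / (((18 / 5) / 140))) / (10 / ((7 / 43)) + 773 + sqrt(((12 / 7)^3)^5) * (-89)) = -6586141279765834969907200 * sqrt(21) / 1703694920445355777832575827 - 1207041154712279098536755200 / 413997865668221454013315925961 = -0.02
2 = 2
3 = 3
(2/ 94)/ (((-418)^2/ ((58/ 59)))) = 29/ 242254826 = 0.00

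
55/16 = 3.44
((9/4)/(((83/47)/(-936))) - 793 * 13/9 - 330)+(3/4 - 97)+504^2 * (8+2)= 7581738505/2988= 2537395.75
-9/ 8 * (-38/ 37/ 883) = 171/ 130684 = 0.00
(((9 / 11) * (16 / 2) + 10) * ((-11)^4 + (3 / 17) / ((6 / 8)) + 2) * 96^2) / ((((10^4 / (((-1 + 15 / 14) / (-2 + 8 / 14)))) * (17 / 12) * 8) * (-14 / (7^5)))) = 2349650466072 / 1986875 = 1182585.95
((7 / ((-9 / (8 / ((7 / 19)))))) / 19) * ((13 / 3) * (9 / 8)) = -13 / 3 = -4.33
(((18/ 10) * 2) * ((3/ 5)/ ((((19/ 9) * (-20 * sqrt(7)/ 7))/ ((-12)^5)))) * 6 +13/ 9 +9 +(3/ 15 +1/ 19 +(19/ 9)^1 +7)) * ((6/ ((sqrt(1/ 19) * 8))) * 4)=16936 * sqrt(19)/ 285 +544195584 * sqrt(133)/ 2375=2642772.56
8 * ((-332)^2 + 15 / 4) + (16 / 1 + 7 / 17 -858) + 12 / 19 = 284556877 / 323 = 880981.04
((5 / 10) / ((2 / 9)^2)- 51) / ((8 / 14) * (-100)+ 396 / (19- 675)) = 93849 / 132586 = 0.71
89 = 89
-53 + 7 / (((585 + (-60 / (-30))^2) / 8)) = -31161 / 589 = -52.90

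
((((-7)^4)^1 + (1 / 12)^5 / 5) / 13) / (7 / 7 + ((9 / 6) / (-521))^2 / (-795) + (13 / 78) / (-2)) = 201.48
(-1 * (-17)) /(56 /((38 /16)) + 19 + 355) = 323 /7554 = 0.04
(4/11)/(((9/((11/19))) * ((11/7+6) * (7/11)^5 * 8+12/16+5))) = 0.00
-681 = -681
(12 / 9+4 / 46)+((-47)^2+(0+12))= 153347 / 69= 2222.42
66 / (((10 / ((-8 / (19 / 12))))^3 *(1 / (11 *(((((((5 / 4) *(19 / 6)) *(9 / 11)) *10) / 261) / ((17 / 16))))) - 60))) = 9732096 / 67700135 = 0.14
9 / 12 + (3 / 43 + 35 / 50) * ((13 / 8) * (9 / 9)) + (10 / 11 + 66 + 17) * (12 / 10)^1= 3885857 / 37840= 102.69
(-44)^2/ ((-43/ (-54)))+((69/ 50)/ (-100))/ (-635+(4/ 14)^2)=16262342065383/ 6688865000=2431.26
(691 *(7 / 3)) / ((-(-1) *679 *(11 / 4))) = 0.86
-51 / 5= -10.20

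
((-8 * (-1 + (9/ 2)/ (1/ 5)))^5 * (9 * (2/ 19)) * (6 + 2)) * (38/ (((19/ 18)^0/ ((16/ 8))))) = -86709107884032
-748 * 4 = -2992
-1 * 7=-7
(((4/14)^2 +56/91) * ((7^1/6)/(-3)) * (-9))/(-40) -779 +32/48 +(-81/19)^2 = -1498438853/1971060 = -760.22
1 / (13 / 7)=7 / 13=0.54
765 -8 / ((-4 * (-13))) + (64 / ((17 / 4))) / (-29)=4898571 / 6409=764.33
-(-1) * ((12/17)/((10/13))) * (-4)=-312/85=-3.67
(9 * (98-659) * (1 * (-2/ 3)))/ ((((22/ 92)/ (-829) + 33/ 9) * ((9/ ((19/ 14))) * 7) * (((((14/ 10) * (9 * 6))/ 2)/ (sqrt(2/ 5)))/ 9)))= 724546 * sqrt(10)/ 769349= 2.98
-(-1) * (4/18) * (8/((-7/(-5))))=80/63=1.27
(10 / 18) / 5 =1 / 9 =0.11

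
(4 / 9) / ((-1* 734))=-2 / 3303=-0.00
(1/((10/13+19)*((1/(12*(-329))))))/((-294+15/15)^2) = -51324/22063193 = -0.00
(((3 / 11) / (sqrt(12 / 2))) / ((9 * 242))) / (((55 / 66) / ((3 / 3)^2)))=sqrt(6) / 39930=0.00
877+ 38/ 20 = 8789/ 10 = 878.90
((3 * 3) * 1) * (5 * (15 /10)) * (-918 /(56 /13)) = -805545 /56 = -14384.73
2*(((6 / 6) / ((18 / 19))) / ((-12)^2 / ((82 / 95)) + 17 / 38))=29602 / 2345553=0.01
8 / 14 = 4 / 7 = 0.57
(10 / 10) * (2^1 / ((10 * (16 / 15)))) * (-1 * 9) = -27 / 16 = -1.69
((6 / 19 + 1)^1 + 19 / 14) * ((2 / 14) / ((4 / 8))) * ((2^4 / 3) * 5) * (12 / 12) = 18960 / 931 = 20.37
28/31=0.90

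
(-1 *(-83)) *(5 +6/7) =3403/7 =486.14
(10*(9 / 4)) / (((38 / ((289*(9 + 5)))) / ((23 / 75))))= 139587 / 190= 734.67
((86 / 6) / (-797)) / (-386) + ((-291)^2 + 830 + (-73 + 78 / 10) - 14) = 394236147449 / 4614630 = 85431.80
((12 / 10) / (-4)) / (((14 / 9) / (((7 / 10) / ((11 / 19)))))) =-513 / 2200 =-0.23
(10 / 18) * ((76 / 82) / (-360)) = -19 / 13284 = -0.00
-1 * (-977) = 977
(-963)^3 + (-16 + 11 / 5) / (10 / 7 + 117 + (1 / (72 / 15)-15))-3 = -3380218285254 / 3785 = -893056350.13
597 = 597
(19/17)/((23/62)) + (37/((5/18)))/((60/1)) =102301/19550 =5.23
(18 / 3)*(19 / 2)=57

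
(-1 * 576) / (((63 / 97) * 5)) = -6208 / 35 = -177.37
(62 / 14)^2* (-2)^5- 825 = -1452.59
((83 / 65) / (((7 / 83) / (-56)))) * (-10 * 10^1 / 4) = 275560 / 13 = 21196.92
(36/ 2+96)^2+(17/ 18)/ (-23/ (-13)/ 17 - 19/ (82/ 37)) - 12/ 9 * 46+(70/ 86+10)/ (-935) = 143663678265718/ 11106977013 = 12934.54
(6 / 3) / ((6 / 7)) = 7 / 3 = 2.33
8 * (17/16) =17/2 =8.50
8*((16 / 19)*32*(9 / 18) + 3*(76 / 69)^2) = 4128128 / 30153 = 136.91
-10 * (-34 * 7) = 2380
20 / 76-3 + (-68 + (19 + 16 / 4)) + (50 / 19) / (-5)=-917 / 19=-48.26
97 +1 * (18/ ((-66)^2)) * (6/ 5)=58688/ 605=97.00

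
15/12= 5/4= 1.25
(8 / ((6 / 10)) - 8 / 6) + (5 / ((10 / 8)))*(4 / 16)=13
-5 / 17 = -0.29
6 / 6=1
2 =2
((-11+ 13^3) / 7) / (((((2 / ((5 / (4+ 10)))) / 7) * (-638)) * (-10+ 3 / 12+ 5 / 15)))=0.06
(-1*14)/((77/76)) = -13.82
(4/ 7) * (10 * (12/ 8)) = 60/ 7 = 8.57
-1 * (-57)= 57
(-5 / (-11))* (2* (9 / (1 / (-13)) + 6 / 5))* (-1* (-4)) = -4632 / 11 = -421.09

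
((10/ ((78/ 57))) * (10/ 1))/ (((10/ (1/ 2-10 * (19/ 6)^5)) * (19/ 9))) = -11020.79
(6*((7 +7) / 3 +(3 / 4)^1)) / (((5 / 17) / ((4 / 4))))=221 / 2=110.50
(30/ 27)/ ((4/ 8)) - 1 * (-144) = 1316/ 9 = 146.22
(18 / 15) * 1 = 6 / 5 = 1.20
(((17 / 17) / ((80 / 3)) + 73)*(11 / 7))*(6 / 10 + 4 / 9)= 3020831 / 25200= 119.87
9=9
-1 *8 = -8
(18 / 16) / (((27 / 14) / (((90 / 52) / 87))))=35 / 3016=0.01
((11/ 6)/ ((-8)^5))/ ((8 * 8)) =-11/ 12582912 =-0.00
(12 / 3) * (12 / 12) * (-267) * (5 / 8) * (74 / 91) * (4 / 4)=-49395 / 91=-542.80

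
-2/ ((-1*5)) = 2/ 5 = 0.40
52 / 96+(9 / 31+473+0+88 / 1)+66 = 467107 / 744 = 627.83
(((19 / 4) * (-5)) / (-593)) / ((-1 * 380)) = -1 / 9488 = -0.00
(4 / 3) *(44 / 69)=0.85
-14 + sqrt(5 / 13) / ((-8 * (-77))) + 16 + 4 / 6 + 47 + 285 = sqrt(65) / 8008 + 1004 / 3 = 334.67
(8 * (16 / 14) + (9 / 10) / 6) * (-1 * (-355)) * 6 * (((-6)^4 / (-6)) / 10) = -14964102 / 35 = -427545.77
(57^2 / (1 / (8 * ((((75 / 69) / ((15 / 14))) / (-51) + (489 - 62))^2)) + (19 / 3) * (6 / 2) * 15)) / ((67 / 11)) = 215161690532577096 / 114958798248512809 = 1.87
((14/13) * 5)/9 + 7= 889/117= 7.60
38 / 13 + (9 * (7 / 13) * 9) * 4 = 2306 / 13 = 177.38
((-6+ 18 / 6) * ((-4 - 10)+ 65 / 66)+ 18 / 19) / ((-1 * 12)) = -16717 / 5016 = -3.33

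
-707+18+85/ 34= -1373/ 2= -686.50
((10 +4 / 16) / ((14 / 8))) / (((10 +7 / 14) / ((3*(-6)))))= -492 / 49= -10.04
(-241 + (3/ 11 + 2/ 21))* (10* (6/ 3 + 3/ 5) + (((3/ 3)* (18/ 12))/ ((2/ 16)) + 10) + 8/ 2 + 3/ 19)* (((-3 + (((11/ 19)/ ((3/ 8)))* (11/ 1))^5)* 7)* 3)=-46818224709093838807222/ 125753639913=-372301149624.65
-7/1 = -7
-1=-1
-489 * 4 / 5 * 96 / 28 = -46944 / 35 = -1341.26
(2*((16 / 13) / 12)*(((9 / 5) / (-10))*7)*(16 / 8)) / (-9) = 56 / 975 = 0.06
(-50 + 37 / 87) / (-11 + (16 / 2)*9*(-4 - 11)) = 4313 / 94917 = 0.05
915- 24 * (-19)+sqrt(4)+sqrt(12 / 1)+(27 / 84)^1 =2 * sqrt(3)+38453 / 28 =1376.79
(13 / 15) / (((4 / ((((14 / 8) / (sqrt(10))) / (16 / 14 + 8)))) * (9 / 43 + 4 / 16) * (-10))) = -27391 * sqrt(10) / 30336000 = -0.00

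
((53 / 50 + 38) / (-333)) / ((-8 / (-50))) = -217 / 296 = -0.73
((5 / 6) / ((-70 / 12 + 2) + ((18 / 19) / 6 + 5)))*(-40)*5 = -19000 / 151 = -125.83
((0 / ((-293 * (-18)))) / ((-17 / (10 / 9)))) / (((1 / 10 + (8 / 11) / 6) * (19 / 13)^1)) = 0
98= 98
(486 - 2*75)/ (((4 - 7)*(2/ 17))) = -952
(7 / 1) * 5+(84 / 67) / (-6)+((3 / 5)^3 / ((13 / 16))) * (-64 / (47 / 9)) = 161358381 / 5117125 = 31.53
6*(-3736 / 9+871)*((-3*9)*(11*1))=-812394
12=12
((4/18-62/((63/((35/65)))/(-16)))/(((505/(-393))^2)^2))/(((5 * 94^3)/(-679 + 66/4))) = -0.00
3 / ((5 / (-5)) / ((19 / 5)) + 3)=57 / 52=1.10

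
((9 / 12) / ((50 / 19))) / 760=3 / 8000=0.00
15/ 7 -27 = -174/ 7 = -24.86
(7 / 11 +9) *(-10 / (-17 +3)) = 530 / 77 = 6.88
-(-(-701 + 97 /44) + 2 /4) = -30769 /44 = -699.30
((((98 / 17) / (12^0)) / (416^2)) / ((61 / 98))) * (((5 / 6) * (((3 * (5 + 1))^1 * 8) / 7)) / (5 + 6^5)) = 5145 / 43636594976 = 0.00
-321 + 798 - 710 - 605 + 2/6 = -2513/3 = -837.67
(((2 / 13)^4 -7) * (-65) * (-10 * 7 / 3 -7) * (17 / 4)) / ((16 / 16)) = -39649015 / 676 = -58652.39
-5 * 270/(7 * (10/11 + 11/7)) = -14850/191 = -77.75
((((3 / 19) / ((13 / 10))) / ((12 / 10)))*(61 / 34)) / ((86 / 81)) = 123525 / 722228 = 0.17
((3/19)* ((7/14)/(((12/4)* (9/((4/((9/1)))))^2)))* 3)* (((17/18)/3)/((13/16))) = 1088/14585103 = 0.00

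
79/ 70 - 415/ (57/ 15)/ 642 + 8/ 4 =631528/ 213465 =2.96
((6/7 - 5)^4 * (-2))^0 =1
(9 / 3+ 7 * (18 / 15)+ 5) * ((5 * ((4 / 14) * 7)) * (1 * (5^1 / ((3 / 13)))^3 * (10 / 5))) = 90077000 / 27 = 3336185.19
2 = 2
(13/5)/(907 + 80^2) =13/36535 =0.00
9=9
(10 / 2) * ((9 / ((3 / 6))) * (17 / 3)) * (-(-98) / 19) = 49980 / 19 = 2630.53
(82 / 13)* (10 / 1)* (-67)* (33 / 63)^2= -6647740 / 5733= -1159.56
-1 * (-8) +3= 11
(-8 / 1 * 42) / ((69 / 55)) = -6160 / 23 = -267.83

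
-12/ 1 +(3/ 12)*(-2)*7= -31/ 2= -15.50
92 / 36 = 23 / 9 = 2.56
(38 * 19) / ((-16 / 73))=-26353 / 8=-3294.12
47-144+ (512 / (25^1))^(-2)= -25427343 / 262144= -97.00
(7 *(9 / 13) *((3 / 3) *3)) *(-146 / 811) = -27594 / 10543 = -2.62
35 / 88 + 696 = 61283 / 88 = 696.40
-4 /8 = -1 /2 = -0.50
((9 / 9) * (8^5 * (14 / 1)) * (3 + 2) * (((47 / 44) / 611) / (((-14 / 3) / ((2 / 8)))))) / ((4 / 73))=-560640 / 143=-3920.56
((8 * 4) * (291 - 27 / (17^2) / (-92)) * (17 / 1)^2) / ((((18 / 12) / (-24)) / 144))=-142610872320 / 23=-6200472709.57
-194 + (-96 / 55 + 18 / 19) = -203564 / 1045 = -194.80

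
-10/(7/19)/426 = -95/1491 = -0.06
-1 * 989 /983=-989 /983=-1.01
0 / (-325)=0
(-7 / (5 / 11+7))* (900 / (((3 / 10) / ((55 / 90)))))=-211750 / 123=-1721.54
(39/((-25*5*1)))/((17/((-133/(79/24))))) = 124488/167875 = 0.74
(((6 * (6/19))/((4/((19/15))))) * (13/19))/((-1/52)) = -2028/95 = -21.35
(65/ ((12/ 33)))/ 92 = 715/ 368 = 1.94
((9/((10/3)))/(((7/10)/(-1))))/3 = -9/7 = -1.29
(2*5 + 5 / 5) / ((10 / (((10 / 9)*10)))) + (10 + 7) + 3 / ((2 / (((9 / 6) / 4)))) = 4289 / 144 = 29.78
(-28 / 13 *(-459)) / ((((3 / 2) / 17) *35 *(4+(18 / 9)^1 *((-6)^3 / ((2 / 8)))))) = -5202 / 28015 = -0.19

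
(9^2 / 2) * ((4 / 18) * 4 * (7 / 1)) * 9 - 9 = 2259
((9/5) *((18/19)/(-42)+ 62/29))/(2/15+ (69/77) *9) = 2423223/5217419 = 0.46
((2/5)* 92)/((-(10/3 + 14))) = -2.12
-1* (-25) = 25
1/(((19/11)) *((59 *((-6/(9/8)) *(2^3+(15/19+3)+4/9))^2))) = 152361/66102112256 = 0.00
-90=-90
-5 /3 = -1.67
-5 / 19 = -0.26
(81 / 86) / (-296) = -0.00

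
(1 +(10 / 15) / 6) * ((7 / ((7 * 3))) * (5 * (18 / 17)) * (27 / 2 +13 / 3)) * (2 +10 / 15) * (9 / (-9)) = -42800 / 459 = -93.25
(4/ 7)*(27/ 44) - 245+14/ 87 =-1637828/ 6699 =-244.49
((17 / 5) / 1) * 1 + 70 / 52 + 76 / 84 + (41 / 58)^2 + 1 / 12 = 14312717 / 2295930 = 6.23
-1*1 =-1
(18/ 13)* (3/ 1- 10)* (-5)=48.46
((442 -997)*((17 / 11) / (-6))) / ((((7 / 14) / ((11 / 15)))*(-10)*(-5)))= 629 / 150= 4.19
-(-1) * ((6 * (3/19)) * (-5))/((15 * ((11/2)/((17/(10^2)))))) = -51/5225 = -0.01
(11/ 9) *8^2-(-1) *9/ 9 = 713/ 9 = 79.22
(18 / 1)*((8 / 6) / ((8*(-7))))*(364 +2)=-1098 / 7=-156.86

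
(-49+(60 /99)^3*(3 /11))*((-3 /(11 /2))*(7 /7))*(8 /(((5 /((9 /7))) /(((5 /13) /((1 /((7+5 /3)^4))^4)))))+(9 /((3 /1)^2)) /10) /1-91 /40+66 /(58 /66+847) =19368625309806041806451065151396689 /905228028302792040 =21396404777832818.89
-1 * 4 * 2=-8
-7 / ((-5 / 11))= 77 / 5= 15.40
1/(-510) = -1/510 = -0.00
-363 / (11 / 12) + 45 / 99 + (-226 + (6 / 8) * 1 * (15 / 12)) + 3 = -108699 / 176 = -617.61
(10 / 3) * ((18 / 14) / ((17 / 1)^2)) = 30 / 2023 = 0.01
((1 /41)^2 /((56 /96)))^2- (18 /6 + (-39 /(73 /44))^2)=-409937405924451 /737865538081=-555.57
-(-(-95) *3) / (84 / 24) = -570 / 7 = -81.43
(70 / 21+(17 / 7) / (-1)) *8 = 152 / 21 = 7.24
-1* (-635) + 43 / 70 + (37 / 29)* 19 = 1339507 / 2030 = 659.86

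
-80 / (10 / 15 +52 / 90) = -450 / 7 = -64.29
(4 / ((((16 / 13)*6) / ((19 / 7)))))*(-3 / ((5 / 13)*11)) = -3211 / 3080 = -1.04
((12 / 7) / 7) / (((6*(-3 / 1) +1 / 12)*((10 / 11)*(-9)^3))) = 88 / 4266675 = 0.00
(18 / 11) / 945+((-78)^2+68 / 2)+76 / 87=204951728 / 33495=6118.88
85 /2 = 42.50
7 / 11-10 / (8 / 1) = -27 / 44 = -0.61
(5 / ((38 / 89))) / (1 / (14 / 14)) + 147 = 6031 / 38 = 158.71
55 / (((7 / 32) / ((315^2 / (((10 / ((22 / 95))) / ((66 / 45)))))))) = 16099776 / 19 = 847356.63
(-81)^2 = 6561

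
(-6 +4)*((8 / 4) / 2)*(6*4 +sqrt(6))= -48 - 2*sqrt(6)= -52.90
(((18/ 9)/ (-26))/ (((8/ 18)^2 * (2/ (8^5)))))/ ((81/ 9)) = -9216/ 13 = -708.92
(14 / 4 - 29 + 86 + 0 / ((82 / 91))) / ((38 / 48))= 1452 / 19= 76.42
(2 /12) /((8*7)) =1 /336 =0.00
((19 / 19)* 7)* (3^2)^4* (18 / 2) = 413343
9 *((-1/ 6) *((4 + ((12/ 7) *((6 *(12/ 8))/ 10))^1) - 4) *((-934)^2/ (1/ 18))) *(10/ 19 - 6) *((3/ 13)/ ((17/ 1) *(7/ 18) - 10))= -549458660736/ 40565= -13545141.40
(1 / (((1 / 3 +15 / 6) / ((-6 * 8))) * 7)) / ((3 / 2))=-192 / 119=-1.61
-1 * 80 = -80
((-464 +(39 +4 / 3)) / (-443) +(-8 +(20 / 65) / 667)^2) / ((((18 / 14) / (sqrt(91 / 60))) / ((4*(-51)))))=-308917580068762*sqrt(1365) / 899302628601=-12691.21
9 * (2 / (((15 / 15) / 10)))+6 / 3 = 182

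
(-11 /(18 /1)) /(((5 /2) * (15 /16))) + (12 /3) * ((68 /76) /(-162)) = -10882 /38475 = -0.28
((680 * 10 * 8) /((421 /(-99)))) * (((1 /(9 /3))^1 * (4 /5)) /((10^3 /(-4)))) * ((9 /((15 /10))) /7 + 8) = 8904192 /73675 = 120.86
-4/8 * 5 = -5/2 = -2.50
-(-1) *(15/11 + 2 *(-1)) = -7/11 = -0.64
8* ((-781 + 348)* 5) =-17320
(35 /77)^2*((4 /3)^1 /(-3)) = -100 /1089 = -0.09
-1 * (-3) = 3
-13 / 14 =-0.93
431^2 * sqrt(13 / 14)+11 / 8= 11 / 8+185761 * sqrt(182) / 14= 179005.15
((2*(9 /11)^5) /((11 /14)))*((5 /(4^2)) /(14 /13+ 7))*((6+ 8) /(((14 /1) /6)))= 767637 /3543122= 0.22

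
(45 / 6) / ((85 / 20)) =30 / 17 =1.76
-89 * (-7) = 623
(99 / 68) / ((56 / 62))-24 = -42627 / 1904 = -22.39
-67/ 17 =-3.94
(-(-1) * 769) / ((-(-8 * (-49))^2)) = -0.01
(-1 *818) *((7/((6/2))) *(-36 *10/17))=40418.82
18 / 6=3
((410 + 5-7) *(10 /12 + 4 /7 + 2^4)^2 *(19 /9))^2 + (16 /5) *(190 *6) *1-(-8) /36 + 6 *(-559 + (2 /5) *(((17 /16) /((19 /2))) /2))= 45281222387262273899 /665125020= 68079264838.45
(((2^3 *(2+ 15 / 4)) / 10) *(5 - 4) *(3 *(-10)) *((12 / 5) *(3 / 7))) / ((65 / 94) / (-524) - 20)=27189312 / 3831275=7.10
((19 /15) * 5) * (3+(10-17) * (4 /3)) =-361 /9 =-40.11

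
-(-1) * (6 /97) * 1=6 /97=0.06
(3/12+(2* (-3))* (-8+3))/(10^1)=121/40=3.02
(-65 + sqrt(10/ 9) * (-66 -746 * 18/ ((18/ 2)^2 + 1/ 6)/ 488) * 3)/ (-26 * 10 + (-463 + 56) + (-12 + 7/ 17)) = 1105/ 11536 + 33502461 * sqrt(10)/ 342699952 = 0.40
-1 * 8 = -8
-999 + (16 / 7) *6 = -6897 / 7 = -985.29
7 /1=7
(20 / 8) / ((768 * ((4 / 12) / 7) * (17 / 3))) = 105 / 8704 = 0.01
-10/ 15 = -2/ 3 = -0.67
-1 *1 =-1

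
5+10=15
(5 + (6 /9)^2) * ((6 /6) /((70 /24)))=1.87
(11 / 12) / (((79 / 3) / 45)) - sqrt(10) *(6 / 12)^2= 495 / 316 - sqrt(10) / 4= 0.78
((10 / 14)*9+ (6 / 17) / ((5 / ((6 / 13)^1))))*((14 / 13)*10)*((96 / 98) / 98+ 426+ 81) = 243354205548 / 6898073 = 35278.58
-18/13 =-1.38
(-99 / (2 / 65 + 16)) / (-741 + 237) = 0.01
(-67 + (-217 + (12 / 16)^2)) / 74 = -3.83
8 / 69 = 0.12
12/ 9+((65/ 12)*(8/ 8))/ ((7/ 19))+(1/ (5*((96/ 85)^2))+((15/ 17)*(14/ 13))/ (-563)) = 129960086933/ 8026776576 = 16.19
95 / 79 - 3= -142 / 79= -1.80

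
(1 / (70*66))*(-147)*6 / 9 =-7 / 330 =-0.02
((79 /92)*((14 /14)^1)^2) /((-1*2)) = -79 /184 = -0.43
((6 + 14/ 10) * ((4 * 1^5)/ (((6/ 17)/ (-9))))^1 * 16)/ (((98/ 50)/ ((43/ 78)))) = -2163760/ 637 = -3396.80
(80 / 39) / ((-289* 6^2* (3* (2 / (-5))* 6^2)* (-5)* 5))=-1 / 5477706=-0.00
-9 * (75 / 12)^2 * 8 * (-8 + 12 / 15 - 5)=68625 / 2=34312.50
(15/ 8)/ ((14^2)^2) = 15/ 307328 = 0.00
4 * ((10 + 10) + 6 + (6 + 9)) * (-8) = -1312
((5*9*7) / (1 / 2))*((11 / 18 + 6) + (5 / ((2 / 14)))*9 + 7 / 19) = 3854095 / 19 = 202847.11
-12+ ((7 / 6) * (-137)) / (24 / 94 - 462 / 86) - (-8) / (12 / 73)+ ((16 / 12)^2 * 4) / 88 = 46399901 / 682506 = 67.98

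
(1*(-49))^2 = 2401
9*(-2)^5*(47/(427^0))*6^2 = -487296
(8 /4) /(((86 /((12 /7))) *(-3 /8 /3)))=-96 /301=-0.32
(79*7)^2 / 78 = 305809 / 78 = 3920.63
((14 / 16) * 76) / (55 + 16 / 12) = 399 / 338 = 1.18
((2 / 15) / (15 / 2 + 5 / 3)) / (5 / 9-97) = -9 / 59675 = -0.00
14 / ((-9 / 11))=-154 / 9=-17.11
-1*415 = -415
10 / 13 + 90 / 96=355 / 208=1.71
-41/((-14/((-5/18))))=-0.81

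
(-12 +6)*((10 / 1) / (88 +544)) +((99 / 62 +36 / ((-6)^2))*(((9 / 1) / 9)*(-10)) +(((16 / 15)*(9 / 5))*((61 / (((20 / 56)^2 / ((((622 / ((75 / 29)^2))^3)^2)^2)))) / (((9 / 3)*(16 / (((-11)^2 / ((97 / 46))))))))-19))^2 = 118498219008312102723065251313392881750740031087086689799558140142574308819245005433255306433970434811811938954447168187416120479854099474276702538909049570953 / 561855479453762859515389553027774112302664318539869633115281131671703285235253133578225970268249511718750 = 210905158606829523979926400000000000000000000000000000.00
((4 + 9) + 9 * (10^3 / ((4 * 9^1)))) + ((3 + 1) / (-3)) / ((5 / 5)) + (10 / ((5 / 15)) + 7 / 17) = 14896 / 51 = 292.08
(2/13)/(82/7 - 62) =-7/2288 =-0.00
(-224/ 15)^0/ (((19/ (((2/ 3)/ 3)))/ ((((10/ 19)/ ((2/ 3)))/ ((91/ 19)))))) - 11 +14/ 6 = -8.66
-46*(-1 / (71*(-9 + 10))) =46 / 71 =0.65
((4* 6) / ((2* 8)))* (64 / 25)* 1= 96 / 25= 3.84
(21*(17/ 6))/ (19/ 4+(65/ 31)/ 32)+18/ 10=19889/ 1405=14.16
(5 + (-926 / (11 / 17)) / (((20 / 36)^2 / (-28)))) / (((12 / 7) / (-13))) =-984571.22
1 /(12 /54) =9 /2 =4.50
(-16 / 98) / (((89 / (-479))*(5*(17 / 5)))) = 3832 / 74137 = 0.05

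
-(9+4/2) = -11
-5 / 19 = -0.26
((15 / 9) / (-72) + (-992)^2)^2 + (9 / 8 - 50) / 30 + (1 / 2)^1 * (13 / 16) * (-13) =225904132088571743 / 233280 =968381910530.57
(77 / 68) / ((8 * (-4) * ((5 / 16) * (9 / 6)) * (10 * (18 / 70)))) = -539 / 18360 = -0.03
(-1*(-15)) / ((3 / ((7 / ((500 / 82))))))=287 / 50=5.74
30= 30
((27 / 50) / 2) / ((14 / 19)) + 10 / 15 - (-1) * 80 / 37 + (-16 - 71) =-13023257 / 155400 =-83.80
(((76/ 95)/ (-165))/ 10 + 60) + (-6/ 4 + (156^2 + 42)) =201601121/ 8250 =24436.50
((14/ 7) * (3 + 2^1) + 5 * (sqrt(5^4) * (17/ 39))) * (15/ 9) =12575/ 117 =107.48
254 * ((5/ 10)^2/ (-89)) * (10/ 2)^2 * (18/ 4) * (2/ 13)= -28575/ 2314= -12.35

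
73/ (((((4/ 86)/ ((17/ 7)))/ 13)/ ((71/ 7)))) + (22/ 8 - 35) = 98501777/ 196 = 502560.09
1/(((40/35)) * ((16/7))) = 49/128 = 0.38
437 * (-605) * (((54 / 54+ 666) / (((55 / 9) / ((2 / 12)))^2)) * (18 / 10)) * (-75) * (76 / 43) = 1345758543 / 43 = 31296710.30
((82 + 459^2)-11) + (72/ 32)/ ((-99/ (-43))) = 9273131/ 44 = 210752.98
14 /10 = 7 /5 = 1.40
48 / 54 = 8 / 9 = 0.89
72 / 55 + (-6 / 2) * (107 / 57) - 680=-715117 / 1045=-684.32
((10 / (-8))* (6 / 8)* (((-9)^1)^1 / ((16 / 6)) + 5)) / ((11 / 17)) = -3315 / 1408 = -2.35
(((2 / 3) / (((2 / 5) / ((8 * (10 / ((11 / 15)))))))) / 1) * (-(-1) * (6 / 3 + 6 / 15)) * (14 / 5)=13440 / 11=1221.82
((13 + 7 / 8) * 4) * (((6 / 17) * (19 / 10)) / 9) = 703 / 170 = 4.14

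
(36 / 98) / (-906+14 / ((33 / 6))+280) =-11 / 18669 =-0.00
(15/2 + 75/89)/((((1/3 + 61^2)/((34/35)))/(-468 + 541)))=1105731/6955172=0.16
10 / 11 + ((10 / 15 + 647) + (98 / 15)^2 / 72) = 28920461 / 44550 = 649.17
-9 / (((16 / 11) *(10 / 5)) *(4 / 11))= -1089 / 128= -8.51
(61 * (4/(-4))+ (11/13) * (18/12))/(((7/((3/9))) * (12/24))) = -1553/273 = -5.69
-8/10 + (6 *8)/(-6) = -44/5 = -8.80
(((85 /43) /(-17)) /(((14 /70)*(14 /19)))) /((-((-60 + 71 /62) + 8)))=-14725 /949053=-0.02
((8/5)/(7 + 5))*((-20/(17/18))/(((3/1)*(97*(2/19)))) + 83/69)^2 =6776109698/194191739415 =0.03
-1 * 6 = -6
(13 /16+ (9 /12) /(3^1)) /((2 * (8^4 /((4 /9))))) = 17 /294912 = 0.00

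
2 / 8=1 / 4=0.25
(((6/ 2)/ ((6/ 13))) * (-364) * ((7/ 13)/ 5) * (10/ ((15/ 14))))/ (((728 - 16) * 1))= -4459/ 1335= -3.34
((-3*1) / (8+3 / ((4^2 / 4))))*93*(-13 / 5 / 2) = 7254 / 175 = 41.45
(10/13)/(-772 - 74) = -5/5499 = -0.00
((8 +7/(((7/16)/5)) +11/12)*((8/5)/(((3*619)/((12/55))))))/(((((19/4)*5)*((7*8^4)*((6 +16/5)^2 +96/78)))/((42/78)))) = 97/630193896960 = 0.00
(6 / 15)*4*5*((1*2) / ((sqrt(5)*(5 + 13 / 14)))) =224*sqrt(5) / 415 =1.21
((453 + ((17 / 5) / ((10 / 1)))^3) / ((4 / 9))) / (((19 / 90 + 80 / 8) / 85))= 8485.24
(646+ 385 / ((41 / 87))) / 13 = 59981 / 533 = 112.53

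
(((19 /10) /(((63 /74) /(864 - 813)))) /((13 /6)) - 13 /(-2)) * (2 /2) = 53719 /910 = 59.03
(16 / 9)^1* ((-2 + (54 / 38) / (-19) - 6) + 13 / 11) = -145984 / 11913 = -12.25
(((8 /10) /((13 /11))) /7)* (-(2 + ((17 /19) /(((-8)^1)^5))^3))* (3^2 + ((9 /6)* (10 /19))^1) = -1.89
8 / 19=0.42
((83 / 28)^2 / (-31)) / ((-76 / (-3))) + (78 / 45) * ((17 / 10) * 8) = 3264129847 / 138532800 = 23.56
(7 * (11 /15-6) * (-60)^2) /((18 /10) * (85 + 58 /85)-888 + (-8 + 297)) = 2014500 /6751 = 298.40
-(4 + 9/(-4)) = -1.75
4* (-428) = -1712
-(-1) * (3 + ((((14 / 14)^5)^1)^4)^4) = 4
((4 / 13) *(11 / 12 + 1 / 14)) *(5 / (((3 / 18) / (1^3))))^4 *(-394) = -8829540000 / 91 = -97027912.09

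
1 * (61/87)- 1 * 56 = -4811/87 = -55.30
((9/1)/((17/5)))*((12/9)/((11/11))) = 60/17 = 3.53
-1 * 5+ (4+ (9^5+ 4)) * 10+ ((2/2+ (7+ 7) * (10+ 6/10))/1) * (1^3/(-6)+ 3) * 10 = 594798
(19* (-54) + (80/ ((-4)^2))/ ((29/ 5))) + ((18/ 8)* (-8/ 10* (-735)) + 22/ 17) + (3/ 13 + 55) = 2271266/ 6409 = 354.39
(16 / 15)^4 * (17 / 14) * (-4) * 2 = -4456448 / 354375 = -12.58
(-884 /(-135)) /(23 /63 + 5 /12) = 24752 /2955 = 8.38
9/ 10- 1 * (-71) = 719/ 10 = 71.90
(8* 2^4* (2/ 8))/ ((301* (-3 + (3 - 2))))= -16/ 301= -0.05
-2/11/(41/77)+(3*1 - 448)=-18259/41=-445.34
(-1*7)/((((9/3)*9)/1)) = -7/27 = -0.26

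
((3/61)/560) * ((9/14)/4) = 27/1912960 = 0.00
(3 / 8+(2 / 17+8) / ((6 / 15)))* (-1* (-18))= 25299 / 68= 372.04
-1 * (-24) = 24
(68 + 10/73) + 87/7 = 41169/511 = 80.57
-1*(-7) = 7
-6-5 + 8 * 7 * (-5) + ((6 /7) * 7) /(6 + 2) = -1161 /4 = -290.25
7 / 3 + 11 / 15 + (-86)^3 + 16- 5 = -9540629 / 15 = -636041.93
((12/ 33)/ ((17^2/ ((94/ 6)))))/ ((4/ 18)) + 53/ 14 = 172435/ 44506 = 3.87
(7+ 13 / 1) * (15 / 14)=150 / 7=21.43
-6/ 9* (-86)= 57.33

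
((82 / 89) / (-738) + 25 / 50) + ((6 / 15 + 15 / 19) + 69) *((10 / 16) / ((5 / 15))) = 2010491 / 15219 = 132.10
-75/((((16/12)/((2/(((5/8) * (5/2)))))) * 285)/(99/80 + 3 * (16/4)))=-3.34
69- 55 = 14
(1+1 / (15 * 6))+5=541 / 90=6.01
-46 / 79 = -0.58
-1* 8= -8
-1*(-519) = 519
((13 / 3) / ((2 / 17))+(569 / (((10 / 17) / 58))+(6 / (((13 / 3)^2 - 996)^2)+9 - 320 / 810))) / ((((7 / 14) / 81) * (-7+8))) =703602667435127 / 77352025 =9096111.80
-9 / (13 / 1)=-9 / 13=-0.69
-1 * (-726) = 726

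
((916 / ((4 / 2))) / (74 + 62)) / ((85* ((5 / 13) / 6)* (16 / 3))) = 26793 / 231200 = 0.12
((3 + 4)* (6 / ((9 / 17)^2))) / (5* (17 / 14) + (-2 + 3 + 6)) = 11.46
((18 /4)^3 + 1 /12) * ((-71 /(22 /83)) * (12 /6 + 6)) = -1172707 /6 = -195451.17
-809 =-809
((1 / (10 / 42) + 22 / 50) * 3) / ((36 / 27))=261 / 25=10.44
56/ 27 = 2.07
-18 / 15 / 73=-6 / 365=-0.02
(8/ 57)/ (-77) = -0.00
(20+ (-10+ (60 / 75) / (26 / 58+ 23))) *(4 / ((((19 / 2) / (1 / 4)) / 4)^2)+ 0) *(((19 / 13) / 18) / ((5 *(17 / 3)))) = 11372 / 8922875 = 0.00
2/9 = 0.22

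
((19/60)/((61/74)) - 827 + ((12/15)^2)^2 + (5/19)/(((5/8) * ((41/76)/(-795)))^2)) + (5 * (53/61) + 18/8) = 1124515744856077/769057500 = 1462199.83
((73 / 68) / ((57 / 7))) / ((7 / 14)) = 511 / 1938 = 0.26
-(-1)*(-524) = -524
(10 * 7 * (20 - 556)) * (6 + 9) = -562800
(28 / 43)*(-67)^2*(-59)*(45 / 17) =-333712260 / 731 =-456514.72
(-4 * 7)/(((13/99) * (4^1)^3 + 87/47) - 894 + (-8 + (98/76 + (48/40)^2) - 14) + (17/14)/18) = 1732777200/55878844319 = 0.03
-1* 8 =-8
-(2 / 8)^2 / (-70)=1 / 1120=0.00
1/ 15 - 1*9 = -134/ 15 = -8.93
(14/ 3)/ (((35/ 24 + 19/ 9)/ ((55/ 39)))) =6160/ 3341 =1.84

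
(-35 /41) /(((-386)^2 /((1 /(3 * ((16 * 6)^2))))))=-35 /168897097728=-0.00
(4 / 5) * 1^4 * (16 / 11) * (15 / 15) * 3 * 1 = 192 / 55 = 3.49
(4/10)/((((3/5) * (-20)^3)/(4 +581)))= -39/800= -0.05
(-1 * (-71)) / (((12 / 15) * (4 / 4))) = 355 / 4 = 88.75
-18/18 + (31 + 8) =38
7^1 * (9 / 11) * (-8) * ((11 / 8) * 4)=-252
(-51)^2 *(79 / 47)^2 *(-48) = -779176368 / 2209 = -352728.10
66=66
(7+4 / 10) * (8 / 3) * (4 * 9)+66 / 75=17782 / 25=711.28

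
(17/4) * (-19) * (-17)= 5491/4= 1372.75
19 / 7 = 2.71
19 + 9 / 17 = 332 / 17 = 19.53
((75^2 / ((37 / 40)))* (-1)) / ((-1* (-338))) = -112500 / 6253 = -17.99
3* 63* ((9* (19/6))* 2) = 10773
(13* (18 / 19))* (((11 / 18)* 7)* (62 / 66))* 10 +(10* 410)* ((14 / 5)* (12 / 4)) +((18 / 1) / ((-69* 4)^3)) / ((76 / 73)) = 1033729084989 / 29590144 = 34934.91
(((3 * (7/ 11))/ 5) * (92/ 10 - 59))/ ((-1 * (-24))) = -1743/ 2200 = -0.79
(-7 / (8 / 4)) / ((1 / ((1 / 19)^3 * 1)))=-7 / 13718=-0.00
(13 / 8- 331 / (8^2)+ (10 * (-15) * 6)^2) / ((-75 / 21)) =-362878411 / 1600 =-226799.01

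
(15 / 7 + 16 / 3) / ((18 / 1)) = 157 / 378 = 0.42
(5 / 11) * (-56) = -280 / 11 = -25.45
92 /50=46 /25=1.84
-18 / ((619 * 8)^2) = -0.00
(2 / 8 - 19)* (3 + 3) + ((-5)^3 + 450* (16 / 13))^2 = 62123225 / 338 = 183796.52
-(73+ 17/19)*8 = -11232/19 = -591.16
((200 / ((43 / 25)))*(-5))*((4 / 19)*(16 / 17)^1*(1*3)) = -4800000 / 13889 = -345.60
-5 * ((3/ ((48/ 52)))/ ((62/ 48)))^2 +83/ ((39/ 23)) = 648169/ 37479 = 17.29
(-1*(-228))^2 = 51984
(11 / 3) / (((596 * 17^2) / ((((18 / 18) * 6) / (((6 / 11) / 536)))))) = 16214 / 129183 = 0.13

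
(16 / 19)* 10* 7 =1120 / 19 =58.95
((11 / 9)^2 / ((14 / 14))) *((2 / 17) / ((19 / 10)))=2420 / 26163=0.09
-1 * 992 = -992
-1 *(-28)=28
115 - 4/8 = 229/2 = 114.50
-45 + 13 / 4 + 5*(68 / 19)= -1813 / 76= -23.86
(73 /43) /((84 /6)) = 73 /602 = 0.12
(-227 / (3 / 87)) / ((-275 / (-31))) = -204073 / 275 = -742.08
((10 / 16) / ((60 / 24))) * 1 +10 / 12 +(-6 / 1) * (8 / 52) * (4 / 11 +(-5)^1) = 9203 / 1716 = 5.36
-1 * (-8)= 8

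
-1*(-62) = 62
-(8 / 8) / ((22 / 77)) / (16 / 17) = -119 / 32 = -3.72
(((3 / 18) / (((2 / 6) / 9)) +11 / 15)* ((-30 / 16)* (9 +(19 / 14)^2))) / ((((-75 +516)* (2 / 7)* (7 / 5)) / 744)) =-51711875 / 115248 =-448.70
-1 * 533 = -533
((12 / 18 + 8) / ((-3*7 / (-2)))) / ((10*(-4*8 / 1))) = -13 / 5040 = -0.00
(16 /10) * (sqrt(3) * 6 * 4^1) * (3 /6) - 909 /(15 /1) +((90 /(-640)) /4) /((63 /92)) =-135859 /2240 +96 * sqrt(3) /5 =-27.40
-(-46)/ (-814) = -0.06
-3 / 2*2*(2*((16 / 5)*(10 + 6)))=-1536 / 5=-307.20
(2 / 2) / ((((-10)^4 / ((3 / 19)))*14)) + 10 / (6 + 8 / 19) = 252700183 / 162260000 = 1.56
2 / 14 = 1 / 7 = 0.14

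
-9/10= -0.90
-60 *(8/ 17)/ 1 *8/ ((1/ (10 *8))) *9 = -2764800/ 17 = -162635.29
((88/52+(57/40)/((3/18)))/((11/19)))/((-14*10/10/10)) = -50597/4004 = -12.64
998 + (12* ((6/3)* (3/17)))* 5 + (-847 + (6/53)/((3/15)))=155641/901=172.74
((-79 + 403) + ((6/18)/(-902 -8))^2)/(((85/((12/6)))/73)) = 176275990873/316748250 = 556.52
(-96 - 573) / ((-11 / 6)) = 4014 / 11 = 364.91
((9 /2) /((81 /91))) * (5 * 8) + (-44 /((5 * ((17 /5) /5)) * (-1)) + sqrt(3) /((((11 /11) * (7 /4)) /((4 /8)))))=2 * sqrt(3) /7 + 32920 /153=215.66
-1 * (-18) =18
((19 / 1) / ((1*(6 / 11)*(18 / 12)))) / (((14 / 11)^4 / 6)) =3059969 / 57624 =53.10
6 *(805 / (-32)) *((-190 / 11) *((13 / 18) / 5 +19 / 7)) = 3935185 / 528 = 7453.00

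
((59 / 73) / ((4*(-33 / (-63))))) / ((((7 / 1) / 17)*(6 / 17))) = 17051 / 6424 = 2.65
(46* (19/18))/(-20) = -437/180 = -2.43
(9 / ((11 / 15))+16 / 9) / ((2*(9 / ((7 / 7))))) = 1391 / 1782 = 0.78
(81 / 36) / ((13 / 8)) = 18 / 13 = 1.38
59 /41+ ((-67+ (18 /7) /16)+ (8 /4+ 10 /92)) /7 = -2886349 /369656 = -7.81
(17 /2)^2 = 289 /4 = 72.25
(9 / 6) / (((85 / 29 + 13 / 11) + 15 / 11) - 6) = -957 / 334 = -2.87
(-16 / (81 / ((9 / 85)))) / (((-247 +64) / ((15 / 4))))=4 / 9333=0.00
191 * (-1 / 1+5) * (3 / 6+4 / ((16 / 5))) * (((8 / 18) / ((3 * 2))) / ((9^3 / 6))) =5348 / 6561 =0.82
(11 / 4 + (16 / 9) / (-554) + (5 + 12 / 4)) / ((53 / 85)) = 9109195 / 528516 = 17.24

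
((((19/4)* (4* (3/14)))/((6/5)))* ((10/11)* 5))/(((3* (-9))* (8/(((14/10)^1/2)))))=-475/9504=-0.05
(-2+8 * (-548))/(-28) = 2193/14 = 156.64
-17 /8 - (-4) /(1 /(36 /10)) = 491 /40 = 12.28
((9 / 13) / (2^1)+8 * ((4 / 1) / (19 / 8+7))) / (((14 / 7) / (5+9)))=51317 / 1950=26.32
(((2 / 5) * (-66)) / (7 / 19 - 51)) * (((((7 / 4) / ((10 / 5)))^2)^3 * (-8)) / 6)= -24588641 / 78807040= -0.31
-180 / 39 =-60 / 13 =-4.62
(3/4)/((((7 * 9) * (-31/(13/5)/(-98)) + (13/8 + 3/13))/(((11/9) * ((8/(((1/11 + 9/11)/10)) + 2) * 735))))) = 44144100/6931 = 6369.08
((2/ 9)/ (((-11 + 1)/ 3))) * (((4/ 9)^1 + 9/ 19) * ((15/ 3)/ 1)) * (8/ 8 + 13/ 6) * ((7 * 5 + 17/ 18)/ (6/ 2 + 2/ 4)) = -101579/ 10206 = -9.95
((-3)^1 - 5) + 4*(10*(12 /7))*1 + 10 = 494 /7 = 70.57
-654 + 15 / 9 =-1957 / 3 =-652.33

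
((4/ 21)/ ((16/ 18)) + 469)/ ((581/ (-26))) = -85397/ 4067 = -21.00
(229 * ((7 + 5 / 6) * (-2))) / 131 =-10763 / 393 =-27.39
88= 88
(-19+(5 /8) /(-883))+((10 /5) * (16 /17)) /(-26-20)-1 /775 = -40762674149 /2140568600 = -19.04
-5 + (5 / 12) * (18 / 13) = -115 / 26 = -4.42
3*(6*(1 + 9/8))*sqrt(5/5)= 153/4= 38.25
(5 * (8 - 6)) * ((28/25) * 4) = 224/5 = 44.80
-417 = -417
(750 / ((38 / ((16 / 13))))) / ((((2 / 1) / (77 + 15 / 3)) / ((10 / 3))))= 820000 / 247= 3319.84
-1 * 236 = -236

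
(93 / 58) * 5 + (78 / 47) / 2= 8.85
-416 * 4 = -1664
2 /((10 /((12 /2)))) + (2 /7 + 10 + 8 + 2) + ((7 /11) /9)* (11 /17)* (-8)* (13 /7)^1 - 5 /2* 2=84641 /5355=15.81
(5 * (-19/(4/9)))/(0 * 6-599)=855/2396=0.36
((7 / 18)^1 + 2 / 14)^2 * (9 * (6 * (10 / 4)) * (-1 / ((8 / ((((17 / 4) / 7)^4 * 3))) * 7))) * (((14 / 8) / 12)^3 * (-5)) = 9373144225 / 2175233163264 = 0.00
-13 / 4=-3.25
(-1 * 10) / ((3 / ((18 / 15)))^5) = -64 / 625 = -0.10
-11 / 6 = -1.83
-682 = -682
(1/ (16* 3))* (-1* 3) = -1/ 16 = -0.06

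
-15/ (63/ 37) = -185/ 21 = -8.81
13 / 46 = 0.28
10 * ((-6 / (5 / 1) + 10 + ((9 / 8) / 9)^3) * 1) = 22533 / 256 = 88.02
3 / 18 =1 / 6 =0.17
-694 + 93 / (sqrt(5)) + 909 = 256.59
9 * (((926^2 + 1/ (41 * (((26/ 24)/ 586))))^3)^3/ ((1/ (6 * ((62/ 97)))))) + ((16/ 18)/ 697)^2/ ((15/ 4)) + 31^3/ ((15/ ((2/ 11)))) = 11252655813843032954623348589574322107234903661260674018747844364989634932126504907914934/ 1300718811887469605216649144323385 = 8651105612529993365325304000000000000000000000000000000.00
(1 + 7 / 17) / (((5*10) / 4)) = 48 / 425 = 0.11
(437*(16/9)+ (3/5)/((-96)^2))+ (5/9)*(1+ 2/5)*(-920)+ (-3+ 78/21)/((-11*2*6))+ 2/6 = 24309359/394240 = 61.66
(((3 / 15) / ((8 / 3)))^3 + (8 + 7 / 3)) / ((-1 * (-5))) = 1984081 / 960000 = 2.07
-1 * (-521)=521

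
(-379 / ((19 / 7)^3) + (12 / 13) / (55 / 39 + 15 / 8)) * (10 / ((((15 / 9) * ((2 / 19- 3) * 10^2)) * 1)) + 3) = -1075507669869 / 19333806250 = -55.63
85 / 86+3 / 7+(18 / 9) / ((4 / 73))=11413 / 301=37.92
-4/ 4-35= -36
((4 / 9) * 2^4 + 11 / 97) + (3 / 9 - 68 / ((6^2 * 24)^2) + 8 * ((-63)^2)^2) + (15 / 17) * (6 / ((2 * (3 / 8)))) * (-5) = 38782896255944831 / 307742976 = 126023660.26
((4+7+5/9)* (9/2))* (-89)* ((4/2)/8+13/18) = -4499.44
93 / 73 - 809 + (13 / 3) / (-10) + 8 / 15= -589567 / 730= -807.63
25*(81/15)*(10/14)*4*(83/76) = 56025/133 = 421.24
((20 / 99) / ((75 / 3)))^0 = 1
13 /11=1.18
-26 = -26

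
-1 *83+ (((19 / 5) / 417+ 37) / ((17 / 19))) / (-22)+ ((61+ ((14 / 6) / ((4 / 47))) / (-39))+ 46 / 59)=-85420988687 / 3588593580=-23.80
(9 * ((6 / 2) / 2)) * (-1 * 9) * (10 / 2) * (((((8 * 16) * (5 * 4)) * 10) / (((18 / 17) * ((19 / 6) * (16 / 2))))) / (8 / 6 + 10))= -972000 / 19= -51157.89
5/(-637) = -5/637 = -0.01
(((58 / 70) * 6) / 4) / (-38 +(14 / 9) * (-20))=-783 / 43540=-0.02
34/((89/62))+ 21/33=23811/979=24.32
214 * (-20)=-4280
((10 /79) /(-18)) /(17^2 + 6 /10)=-25 /1029528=-0.00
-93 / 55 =-1.69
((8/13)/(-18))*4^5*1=-4096/117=-35.01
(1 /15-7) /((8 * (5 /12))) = -2.08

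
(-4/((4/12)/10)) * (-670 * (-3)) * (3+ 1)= -964800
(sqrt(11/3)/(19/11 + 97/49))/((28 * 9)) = 77 * sqrt(33)/215784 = 0.00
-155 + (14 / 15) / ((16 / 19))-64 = -26147 / 120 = -217.89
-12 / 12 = -1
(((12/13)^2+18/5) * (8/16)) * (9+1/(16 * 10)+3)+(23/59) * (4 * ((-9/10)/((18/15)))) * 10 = 119902659/7976800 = 15.03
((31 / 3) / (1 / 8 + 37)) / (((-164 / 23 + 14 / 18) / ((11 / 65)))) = -5704 / 769275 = -0.01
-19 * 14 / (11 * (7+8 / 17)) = -4522 / 1397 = -3.24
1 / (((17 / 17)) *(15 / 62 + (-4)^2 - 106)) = -62 / 5565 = -0.01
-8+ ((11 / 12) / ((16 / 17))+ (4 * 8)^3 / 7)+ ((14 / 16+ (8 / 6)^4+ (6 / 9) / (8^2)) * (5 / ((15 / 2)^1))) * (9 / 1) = 56831753 / 12096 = 4698.39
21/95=0.22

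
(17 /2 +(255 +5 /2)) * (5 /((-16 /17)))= -11305 /8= -1413.12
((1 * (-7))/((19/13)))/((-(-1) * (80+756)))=-91/15884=-0.01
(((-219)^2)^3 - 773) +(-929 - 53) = 110322650962926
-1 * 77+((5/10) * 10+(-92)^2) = 8392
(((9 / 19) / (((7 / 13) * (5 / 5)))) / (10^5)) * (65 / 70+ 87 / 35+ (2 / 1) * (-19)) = -283257 / 931000000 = -0.00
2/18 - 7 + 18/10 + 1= -184/45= -4.09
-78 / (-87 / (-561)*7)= -14586 / 203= -71.85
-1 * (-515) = 515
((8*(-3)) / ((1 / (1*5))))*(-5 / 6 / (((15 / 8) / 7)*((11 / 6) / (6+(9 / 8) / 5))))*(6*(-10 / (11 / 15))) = -12549600 / 121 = -103715.70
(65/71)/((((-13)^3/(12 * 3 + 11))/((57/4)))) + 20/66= 37925/1583868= 0.02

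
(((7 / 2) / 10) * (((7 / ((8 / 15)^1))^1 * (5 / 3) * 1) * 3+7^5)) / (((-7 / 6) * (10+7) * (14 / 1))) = -57849 / 2720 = -21.27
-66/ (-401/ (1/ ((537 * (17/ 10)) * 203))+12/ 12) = 0.00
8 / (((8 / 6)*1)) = 6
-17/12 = -1.42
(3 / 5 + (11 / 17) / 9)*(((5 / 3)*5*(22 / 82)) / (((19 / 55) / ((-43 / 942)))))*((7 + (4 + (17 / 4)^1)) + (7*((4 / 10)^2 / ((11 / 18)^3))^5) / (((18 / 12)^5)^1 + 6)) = -235894207798706512818030004853 / 77484540918623160745757812500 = -3.04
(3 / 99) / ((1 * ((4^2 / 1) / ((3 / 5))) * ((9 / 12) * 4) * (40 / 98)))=49 / 52800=0.00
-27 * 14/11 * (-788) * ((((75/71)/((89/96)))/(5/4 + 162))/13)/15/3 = 190632960/590061901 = 0.32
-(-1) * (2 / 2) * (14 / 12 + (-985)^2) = 5821357 / 6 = 970226.17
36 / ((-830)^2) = 9 / 172225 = 0.00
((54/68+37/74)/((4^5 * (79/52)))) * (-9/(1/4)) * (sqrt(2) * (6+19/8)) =-86229 * sqrt(2)/343808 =-0.35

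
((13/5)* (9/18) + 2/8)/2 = 0.78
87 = 87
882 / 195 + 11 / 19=6301 / 1235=5.10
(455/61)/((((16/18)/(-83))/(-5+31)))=-4418505/244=-18108.63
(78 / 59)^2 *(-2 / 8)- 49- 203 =-878733 / 3481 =-252.44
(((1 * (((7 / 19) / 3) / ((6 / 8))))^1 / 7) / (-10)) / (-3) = 2 / 2565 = 0.00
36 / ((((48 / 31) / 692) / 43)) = 691827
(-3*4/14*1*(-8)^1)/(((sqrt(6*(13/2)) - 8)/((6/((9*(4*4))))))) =-16/175 - 2*sqrt(39)/175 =-0.16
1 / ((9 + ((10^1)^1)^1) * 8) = 1 / 152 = 0.01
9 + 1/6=55/6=9.17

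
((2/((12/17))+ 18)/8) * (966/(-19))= -20125/152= -132.40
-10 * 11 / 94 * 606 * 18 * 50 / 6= -4999500 / 47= -106372.34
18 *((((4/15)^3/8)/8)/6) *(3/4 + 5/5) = 7/4500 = 0.00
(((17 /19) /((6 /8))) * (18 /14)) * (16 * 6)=19584 /133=147.25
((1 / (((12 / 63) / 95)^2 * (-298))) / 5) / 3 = -265335 / 4768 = -55.65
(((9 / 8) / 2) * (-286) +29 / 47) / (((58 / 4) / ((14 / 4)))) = -38.68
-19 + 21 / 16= -283 / 16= -17.69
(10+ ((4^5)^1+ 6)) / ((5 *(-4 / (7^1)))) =-364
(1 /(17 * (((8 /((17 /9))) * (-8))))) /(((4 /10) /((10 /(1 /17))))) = -425 /576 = -0.74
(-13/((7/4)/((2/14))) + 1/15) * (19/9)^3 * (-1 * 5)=5013929/107163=46.79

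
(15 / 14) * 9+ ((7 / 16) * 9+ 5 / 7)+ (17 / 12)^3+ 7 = 291971 / 12096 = 24.14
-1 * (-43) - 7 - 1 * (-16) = 52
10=10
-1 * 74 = -74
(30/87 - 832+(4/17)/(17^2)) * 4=-473966472/142477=-3326.62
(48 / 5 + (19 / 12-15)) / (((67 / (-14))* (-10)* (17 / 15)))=-1603 / 22780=-0.07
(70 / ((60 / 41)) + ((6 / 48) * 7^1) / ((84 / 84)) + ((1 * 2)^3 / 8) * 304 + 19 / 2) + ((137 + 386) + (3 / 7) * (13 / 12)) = 148793 / 168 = 885.67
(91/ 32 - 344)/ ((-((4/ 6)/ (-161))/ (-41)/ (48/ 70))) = 92652579/ 40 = 2316314.48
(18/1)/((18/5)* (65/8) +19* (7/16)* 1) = 0.48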